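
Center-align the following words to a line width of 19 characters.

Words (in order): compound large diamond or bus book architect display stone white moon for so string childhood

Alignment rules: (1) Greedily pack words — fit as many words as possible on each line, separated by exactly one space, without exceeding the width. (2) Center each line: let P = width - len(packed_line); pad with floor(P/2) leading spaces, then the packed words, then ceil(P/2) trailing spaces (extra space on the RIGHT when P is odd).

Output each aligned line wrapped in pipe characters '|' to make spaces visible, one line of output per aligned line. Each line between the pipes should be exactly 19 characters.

Answer: |  compound large   |
|diamond or bus book|
| architect display |
| stone white moon  |
|   for so string   |
|     childhood     |

Derivation:
Line 1: ['compound', 'large'] (min_width=14, slack=5)
Line 2: ['diamond', 'or', 'bus', 'book'] (min_width=19, slack=0)
Line 3: ['architect', 'display'] (min_width=17, slack=2)
Line 4: ['stone', 'white', 'moon'] (min_width=16, slack=3)
Line 5: ['for', 'so', 'string'] (min_width=13, slack=6)
Line 6: ['childhood'] (min_width=9, slack=10)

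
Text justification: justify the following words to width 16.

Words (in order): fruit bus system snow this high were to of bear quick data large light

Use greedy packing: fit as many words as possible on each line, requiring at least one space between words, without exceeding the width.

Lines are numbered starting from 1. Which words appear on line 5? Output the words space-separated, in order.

Answer: light

Derivation:
Line 1: ['fruit', 'bus', 'system'] (min_width=16, slack=0)
Line 2: ['snow', 'this', 'high'] (min_width=14, slack=2)
Line 3: ['were', 'to', 'of', 'bear'] (min_width=15, slack=1)
Line 4: ['quick', 'data', 'large'] (min_width=16, slack=0)
Line 5: ['light'] (min_width=5, slack=11)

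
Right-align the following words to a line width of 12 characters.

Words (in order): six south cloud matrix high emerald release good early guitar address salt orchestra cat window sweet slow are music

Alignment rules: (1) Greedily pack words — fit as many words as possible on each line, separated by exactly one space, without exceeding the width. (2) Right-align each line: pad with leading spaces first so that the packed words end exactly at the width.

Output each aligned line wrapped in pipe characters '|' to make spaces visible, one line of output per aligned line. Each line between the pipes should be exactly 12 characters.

Line 1: ['six', 'south'] (min_width=9, slack=3)
Line 2: ['cloud', 'matrix'] (min_width=12, slack=0)
Line 3: ['high', 'emerald'] (min_width=12, slack=0)
Line 4: ['release', 'good'] (min_width=12, slack=0)
Line 5: ['early', 'guitar'] (min_width=12, slack=0)
Line 6: ['address', 'salt'] (min_width=12, slack=0)
Line 7: ['orchestra'] (min_width=9, slack=3)
Line 8: ['cat', 'window'] (min_width=10, slack=2)
Line 9: ['sweet', 'slow'] (min_width=10, slack=2)
Line 10: ['are', 'music'] (min_width=9, slack=3)

Answer: |   six south|
|cloud matrix|
|high emerald|
|release good|
|early guitar|
|address salt|
|   orchestra|
|  cat window|
|  sweet slow|
|   are music|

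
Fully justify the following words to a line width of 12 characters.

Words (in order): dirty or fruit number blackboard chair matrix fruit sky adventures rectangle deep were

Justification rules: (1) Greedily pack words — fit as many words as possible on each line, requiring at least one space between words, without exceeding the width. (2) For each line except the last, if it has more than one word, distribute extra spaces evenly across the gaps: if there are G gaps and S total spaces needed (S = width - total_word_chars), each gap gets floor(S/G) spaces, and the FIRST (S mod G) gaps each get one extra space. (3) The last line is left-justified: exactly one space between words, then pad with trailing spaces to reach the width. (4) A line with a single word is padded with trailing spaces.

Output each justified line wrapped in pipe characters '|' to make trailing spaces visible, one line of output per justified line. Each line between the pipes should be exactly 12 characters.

Line 1: ['dirty', 'or'] (min_width=8, slack=4)
Line 2: ['fruit', 'number'] (min_width=12, slack=0)
Line 3: ['blackboard'] (min_width=10, slack=2)
Line 4: ['chair', 'matrix'] (min_width=12, slack=0)
Line 5: ['fruit', 'sky'] (min_width=9, slack=3)
Line 6: ['adventures'] (min_width=10, slack=2)
Line 7: ['rectangle'] (min_width=9, slack=3)
Line 8: ['deep', 'were'] (min_width=9, slack=3)

Answer: |dirty     or|
|fruit number|
|blackboard  |
|chair matrix|
|fruit    sky|
|adventures  |
|rectangle   |
|deep were   |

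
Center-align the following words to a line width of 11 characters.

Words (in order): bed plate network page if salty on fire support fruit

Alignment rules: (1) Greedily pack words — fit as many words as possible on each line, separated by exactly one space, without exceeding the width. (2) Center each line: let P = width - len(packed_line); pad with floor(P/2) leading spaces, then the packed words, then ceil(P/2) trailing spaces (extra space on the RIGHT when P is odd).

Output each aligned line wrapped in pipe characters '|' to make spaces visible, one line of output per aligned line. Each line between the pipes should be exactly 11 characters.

Answer: | bed plate |
|  network  |
|  page if  |
| salty on  |
|   fire    |
|  support  |
|   fruit   |

Derivation:
Line 1: ['bed', 'plate'] (min_width=9, slack=2)
Line 2: ['network'] (min_width=7, slack=4)
Line 3: ['page', 'if'] (min_width=7, slack=4)
Line 4: ['salty', 'on'] (min_width=8, slack=3)
Line 5: ['fire'] (min_width=4, slack=7)
Line 6: ['support'] (min_width=7, slack=4)
Line 7: ['fruit'] (min_width=5, slack=6)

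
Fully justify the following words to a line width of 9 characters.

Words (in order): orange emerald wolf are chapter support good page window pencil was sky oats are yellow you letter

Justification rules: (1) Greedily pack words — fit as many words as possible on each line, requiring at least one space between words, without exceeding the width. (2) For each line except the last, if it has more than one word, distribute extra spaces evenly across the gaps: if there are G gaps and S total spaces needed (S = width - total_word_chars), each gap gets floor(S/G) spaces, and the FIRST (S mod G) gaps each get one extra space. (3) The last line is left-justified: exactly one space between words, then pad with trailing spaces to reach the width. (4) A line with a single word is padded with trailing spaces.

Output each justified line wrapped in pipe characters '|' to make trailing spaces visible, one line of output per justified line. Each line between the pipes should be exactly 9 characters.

Answer: |orange   |
|emerald  |
|wolf  are|
|chapter  |
|support  |
|good page|
|window   |
|pencil   |
|was   sky|
|oats  are|
|yellow   |
|you      |
|letter   |

Derivation:
Line 1: ['orange'] (min_width=6, slack=3)
Line 2: ['emerald'] (min_width=7, slack=2)
Line 3: ['wolf', 'are'] (min_width=8, slack=1)
Line 4: ['chapter'] (min_width=7, slack=2)
Line 5: ['support'] (min_width=7, slack=2)
Line 6: ['good', 'page'] (min_width=9, slack=0)
Line 7: ['window'] (min_width=6, slack=3)
Line 8: ['pencil'] (min_width=6, slack=3)
Line 9: ['was', 'sky'] (min_width=7, slack=2)
Line 10: ['oats', 'are'] (min_width=8, slack=1)
Line 11: ['yellow'] (min_width=6, slack=3)
Line 12: ['you'] (min_width=3, slack=6)
Line 13: ['letter'] (min_width=6, slack=3)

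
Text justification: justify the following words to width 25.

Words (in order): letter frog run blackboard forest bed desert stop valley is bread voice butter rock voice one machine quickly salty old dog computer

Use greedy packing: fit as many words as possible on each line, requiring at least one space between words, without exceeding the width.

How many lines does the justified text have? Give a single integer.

Line 1: ['letter', 'frog', 'run'] (min_width=15, slack=10)
Line 2: ['blackboard', 'forest', 'bed'] (min_width=21, slack=4)
Line 3: ['desert', 'stop', 'valley', 'is'] (min_width=21, slack=4)
Line 4: ['bread', 'voice', 'butter', 'rock'] (min_width=23, slack=2)
Line 5: ['voice', 'one', 'machine', 'quickly'] (min_width=25, slack=0)
Line 6: ['salty', 'old', 'dog', 'computer'] (min_width=22, slack=3)
Total lines: 6

Answer: 6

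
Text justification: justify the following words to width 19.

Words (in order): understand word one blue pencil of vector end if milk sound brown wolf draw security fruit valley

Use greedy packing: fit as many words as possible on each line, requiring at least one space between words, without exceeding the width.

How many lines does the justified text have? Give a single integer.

Answer: 6

Derivation:
Line 1: ['understand', 'word', 'one'] (min_width=19, slack=0)
Line 2: ['blue', 'pencil', 'of'] (min_width=14, slack=5)
Line 3: ['vector', 'end', 'if', 'milk'] (min_width=18, slack=1)
Line 4: ['sound', 'brown', 'wolf'] (min_width=16, slack=3)
Line 5: ['draw', 'security', 'fruit'] (min_width=19, slack=0)
Line 6: ['valley'] (min_width=6, slack=13)
Total lines: 6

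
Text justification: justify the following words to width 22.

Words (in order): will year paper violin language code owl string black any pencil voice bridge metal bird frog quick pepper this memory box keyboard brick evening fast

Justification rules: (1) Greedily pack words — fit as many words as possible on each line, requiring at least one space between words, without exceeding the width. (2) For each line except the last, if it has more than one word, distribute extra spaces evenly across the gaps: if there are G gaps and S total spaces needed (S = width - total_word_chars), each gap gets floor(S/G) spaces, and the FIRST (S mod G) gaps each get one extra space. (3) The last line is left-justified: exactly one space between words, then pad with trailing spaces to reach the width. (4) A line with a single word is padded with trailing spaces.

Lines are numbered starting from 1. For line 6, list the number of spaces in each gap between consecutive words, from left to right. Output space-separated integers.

Answer: 1 1 1

Derivation:
Line 1: ['will', 'year', 'paper', 'violin'] (min_width=22, slack=0)
Line 2: ['language', 'code', 'owl'] (min_width=17, slack=5)
Line 3: ['string', 'black', 'any'] (min_width=16, slack=6)
Line 4: ['pencil', 'voice', 'bridge'] (min_width=19, slack=3)
Line 5: ['metal', 'bird', 'frog', 'quick'] (min_width=21, slack=1)
Line 6: ['pepper', 'this', 'memory', 'box'] (min_width=22, slack=0)
Line 7: ['keyboard', 'brick', 'evening'] (min_width=22, slack=0)
Line 8: ['fast'] (min_width=4, slack=18)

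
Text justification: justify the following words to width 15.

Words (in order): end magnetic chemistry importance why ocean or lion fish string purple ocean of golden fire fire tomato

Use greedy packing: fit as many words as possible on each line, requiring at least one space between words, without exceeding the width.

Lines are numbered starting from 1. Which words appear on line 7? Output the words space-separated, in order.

Answer: golden fire

Derivation:
Line 1: ['end', 'magnetic'] (min_width=12, slack=3)
Line 2: ['chemistry'] (min_width=9, slack=6)
Line 3: ['importance', 'why'] (min_width=14, slack=1)
Line 4: ['ocean', 'or', 'lion'] (min_width=13, slack=2)
Line 5: ['fish', 'string'] (min_width=11, slack=4)
Line 6: ['purple', 'ocean', 'of'] (min_width=15, slack=0)
Line 7: ['golden', 'fire'] (min_width=11, slack=4)
Line 8: ['fire', 'tomato'] (min_width=11, slack=4)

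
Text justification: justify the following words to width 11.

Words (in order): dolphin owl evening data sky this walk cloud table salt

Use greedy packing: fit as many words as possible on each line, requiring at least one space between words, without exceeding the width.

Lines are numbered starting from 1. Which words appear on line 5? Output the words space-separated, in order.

Line 1: ['dolphin', 'owl'] (min_width=11, slack=0)
Line 2: ['evening'] (min_width=7, slack=4)
Line 3: ['data', 'sky'] (min_width=8, slack=3)
Line 4: ['this', 'walk'] (min_width=9, slack=2)
Line 5: ['cloud', 'table'] (min_width=11, slack=0)
Line 6: ['salt'] (min_width=4, slack=7)

Answer: cloud table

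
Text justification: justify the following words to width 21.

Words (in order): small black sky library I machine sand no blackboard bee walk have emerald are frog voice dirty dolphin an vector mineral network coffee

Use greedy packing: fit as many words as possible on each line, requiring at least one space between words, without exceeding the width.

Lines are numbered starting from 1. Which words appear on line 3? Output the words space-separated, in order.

Line 1: ['small', 'black', 'sky'] (min_width=15, slack=6)
Line 2: ['library', 'I', 'machine'] (min_width=17, slack=4)
Line 3: ['sand', 'no', 'blackboard'] (min_width=18, slack=3)
Line 4: ['bee', 'walk', 'have', 'emerald'] (min_width=21, slack=0)
Line 5: ['are', 'frog', 'voice', 'dirty'] (min_width=20, slack=1)
Line 6: ['dolphin', 'an', 'vector'] (min_width=17, slack=4)
Line 7: ['mineral', 'network'] (min_width=15, slack=6)
Line 8: ['coffee'] (min_width=6, slack=15)

Answer: sand no blackboard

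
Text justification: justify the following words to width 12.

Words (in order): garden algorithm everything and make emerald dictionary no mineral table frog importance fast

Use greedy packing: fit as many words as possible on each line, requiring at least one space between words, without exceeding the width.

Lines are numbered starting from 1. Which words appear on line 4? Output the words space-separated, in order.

Line 1: ['garden'] (min_width=6, slack=6)
Line 2: ['algorithm'] (min_width=9, slack=3)
Line 3: ['everything'] (min_width=10, slack=2)
Line 4: ['and', 'make'] (min_width=8, slack=4)
Line 5: ['emerald'] (min_width=7, slack=5)
Line 6: ['dictionary'] (min_width=10, slack=2)
Line 7: ['no', 'mineral'] (min_width=10, slack=2)
Line 8: ['table', 'frog'] (min_width=10, slack=2)
Line 9: ['importance'] (min_width=10, slack=2)
Line 10: ['fast'] (min_width=4, slack=8)

Answer: and make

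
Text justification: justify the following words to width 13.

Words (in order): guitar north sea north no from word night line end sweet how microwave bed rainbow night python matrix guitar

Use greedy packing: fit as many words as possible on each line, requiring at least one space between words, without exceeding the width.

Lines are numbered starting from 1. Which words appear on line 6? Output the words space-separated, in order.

Line 1: ['guitar', 'north'] (min_width=12, slack=1)
Line 2: ['sea', 'north', 'no'] (min_width=12, slack=1)
Line 3: ['from', 'word'] (min_width=9, slack=4)
Line 4: ['night', 'line'] (min_width=10, slack=3)
Line 5: ['end', 'sweet', 'how'] (min_width=13, slack=0)
Line 6: ['microwave', 'bed'] (min_width=13, slack=0)
Line 7: ['rainbow', 'night'] (min_width=13, slack=0)
Line 8: ['python', 'matrix'] (min_width=13, slack=0)
Line 9: ['guitar'] (min_width=6, slack=7)

Answer: microwave bed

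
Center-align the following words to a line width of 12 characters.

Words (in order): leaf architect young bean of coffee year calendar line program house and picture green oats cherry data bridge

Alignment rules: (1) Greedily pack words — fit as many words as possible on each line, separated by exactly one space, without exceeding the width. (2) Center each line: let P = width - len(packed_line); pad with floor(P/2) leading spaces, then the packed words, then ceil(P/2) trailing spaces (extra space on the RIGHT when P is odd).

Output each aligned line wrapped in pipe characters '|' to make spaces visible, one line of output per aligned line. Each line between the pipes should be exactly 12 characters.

Line 1: ['leaf'] (min_width=4, slack=8)
Line 2: ['architect'] (min_width=9, slack=3)
Line 3: ['young', 'bean'] (min_width=10, slack=2)
Line 4: ['of', 'coffee'] (min_width=9, slack=3)
Line 5: ['year'] (min_width=4, slack=8)
Line 6: ['calendar'] (min_width=8, slack=4)
Line 7: ['line', 'program'] (min_width=12, slack=0)
Line 8: ['house', 'and'] (min_width=9, slack=3)
Line 9: ['picture'] (min_width=7, slack=5)
Line 10: ['green', 'oats'] (min_width=10, slack=2)
Line 11: ['cherry', 'data'] (min_width=11, slack=1)
Line 12: ['bridge'] (min_width=6, slack=6)

Answer: |    leaf    |
| architect  |
| young bean |
| of coffee  |
|    year    |
|  calendar  |
|line program|
| house and  |
|  picture   |
| green oats |
|cherry data |
|   bridge   |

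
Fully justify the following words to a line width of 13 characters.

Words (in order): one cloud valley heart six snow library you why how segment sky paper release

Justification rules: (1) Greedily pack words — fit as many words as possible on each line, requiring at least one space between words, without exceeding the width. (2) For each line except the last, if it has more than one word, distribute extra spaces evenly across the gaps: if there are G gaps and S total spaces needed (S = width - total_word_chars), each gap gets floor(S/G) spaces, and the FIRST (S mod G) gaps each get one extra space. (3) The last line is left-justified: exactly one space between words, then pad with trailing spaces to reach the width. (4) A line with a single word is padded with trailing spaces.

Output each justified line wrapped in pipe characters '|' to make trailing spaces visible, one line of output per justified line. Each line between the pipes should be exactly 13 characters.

Answer: |one     cloud|
|valley  heart|
|six      snow|
|library   you|
|why       how|
|segment   sky|
|paper release|

Derivation:
Line 1: ['one', 'cloud'] (min_width=9, slack=4)
Line 2: ['valley', 'heart'] (min_width=12, slack=1)
Line 3: ['six', 'snow'] (min_width=8, slack=5)
Line 4: ['library', 'you'] (min_width=11, slack=2)
Line 5: ['why', 'how'] (min_width=7, slack=6)
Line 6: ['segment', 'sky'] (min_width=11, slack=2)
Line 7: ['paper', 'release'] (min_width=13, slack=0)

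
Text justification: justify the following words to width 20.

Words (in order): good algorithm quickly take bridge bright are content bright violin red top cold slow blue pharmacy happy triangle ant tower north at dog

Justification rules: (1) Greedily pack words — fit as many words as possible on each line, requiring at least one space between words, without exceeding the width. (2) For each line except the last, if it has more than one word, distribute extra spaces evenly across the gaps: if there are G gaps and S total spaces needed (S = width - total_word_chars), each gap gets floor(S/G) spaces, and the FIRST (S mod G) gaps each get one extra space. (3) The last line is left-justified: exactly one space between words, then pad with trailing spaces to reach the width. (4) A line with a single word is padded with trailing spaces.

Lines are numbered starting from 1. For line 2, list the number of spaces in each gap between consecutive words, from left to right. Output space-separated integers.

Line 1: ['good', 'algorithm'] (min_width=14, slack=6)
Line 2: ['quickly', 'take', 'bridge'] (min_width=19, slack=1)
Line 3: ['bright', 'are', 'content'] (min_width=18, slack=2)
Line 4: ['bright', 'violin', 'red'] (min_width=17, slack=3)
Line 5: ['top', 'cold', 'slow', 'blue'] (min_width=18, slack=2)
Line 6: ['pharmacy', 'happy'] (min_width=14, slack=6)
Line 7: ['triangle', 'ant', 'tower'] (min_width=18, slack=2)
Line 8: ['north', 'at', 'dog'] (min_width=12, slack=8)

Answer: 2 1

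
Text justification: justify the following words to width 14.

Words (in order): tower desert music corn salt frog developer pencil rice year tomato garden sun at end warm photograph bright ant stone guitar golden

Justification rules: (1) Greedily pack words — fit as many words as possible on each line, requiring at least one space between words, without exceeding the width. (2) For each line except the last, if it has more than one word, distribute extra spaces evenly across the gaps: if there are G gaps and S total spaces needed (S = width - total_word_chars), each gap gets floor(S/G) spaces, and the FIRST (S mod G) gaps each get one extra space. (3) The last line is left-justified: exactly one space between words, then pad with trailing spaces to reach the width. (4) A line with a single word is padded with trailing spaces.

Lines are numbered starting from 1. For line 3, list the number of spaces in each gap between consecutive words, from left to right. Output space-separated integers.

Answer: 6

Derivation:
Line 1: ['tower', 'desert'] (min_width=12, slack=2)
Line 2: ['music', 'corn'] (min_width=10, slack=4)
Line 3: ['salt', 'frog'] (min_width=9, slack=5)
Line 4: ['developer'] (min_width=9, slack=5)
Line 5: ['pencil', 'rice'] (min_width=11, slack=3)
Line 6: ['year', 'tomato'] (min_width=11, slack=3)
Line 7: ['garden', 'sun', 'at'] (min_width=13, slack=1)
Line 8: ['end', 'warm'] (min_width=8, slack=6)
Line 9: ['photograph'] (min_width=10, slack=4)
Line 10: ['bright', 'ant'] (min_width=10, slack=4)
Line 11: ['stone', 'guitar'] (min_width=12, slack=2)
Line 12: ['golden'] (min_width=6, slack=8)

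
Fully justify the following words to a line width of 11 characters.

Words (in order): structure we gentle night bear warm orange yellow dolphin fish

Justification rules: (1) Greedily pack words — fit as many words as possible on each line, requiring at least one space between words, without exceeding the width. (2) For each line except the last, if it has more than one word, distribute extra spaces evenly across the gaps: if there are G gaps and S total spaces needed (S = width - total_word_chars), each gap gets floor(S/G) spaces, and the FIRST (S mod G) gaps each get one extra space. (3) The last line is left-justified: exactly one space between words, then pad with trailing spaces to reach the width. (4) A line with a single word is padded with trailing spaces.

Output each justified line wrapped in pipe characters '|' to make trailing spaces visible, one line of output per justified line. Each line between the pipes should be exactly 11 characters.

Line 1: ['structure'] (min_width=9, slack=2)
Line 2: ['we', 'gentle'] (min_width=9, slack=2)
Line 3: ['night', 'bear'] (min_width=10, slack=1)
Line 4: ['warm', 'orange'] (min_width=11, slack=0)
Line 5: ['yellow'] (min_width=6, slack=5)
Line 6: ['dolphin'] (min_width=7, slack=4)
Line 7: ['fish'] (min_width=4, slack=7)

Answer: |structure  |
|we   gentle|
|night  bear|
|warm orange|
|yellow     |
|dolphin    |
|fish       |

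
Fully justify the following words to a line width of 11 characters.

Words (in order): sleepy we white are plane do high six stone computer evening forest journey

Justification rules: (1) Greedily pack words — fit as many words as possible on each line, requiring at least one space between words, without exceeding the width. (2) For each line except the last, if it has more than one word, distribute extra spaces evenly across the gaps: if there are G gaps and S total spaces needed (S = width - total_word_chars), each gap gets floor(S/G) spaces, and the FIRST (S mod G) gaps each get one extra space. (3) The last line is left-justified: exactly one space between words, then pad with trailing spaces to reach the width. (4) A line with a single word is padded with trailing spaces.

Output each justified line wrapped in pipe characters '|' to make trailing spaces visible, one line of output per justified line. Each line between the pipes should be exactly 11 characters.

Line 1: ['sleepy', 'we'] (min_width=9, slack=2)
Line 2: ['white', 'are'] (min_width=9, slack=2)
Line 3: ['plane', 'do'] (min_width=8, slack=3)
Line 4: ['high', 'six'] (min_width=8, slack=3)
Line 5: ['stone'] (min_width=5, slack=6)
Line 6: ['computer'] (min_width=8, slack=3)
Line 7: ['evening'] (min_width=7, slack=4)
Line 8: ['forest'] (min_width=6, slack=5)
Line 9: ['journey'] (min_width=7, slack=4)

Answer: |sleepy   we|
|white   are|
|plane    do|
|high    six|
|stone      |
|computer   |
|evening    |
|forest     |
|journey    |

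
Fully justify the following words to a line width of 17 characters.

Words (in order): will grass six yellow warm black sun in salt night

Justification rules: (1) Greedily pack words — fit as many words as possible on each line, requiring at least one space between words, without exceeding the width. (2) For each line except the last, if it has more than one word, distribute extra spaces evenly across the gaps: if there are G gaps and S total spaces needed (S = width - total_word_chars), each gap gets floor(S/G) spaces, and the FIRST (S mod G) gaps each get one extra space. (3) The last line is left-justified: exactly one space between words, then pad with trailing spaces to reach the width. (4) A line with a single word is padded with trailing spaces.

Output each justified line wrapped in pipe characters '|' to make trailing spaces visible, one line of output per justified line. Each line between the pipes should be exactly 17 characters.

Answer: |will   grass  six|
|yellow warm black|
|sun in salt night|

Derivation:
Line 1: ['will', 'grass', 'six'] (min_width=14, slack=3)
Line 2: ['yellow', 'warm', 'black'] (min_width=17, slack=0)
Line 3: ['sun', 'in', 'salt', 'night'] (min_width=17, slack=0)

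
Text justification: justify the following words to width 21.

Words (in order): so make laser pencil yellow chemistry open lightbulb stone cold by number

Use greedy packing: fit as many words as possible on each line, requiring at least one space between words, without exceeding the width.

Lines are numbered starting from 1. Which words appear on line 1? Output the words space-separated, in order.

Line 1: ['so', 'make', 'laser', 'pencil'] (min_width=20, slack=1)
Line 2: ['yellow', 'chemistry', 'open'] (min_width=21, slack=0)
Line 3: ['lightbulb', 'stone', 'cold'] (min_width=20, slack=1)
Line 4: ['by', 'number'] (min_width=9, slack=12)

Answer: so make laser pencil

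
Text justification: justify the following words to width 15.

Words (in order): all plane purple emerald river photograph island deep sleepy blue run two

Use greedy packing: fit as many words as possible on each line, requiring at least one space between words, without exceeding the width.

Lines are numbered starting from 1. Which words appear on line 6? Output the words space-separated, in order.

Line 1: ['all', 'plane'] (min_width=9, slack=6)
Line 2: ['purple', 'emerald'] (min_width=14, slack=1)
Line 3: ['river'] (min_width=5, slack=10)
Line 4: ['photograph'] (min_width=10, slack=5)
Line 5: ['island', 'deep'] (min_width=11, slack=4)
Line 6: ['sleepy', 'blue', 'run'] (min_width=15, slack=0)
Line 7: ['two'] (min_width=3, slack=12)

Answer: sleepy blue run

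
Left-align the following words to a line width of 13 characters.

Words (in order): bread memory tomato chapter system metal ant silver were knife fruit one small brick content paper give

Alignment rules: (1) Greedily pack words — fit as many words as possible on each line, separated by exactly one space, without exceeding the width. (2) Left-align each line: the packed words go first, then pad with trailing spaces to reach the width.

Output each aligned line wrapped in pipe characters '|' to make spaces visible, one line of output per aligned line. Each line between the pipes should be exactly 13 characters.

Line 1: ['bread', 'memory'] (min_width=12, slack=1)
Line 2: ['tomato'] (min_width=6, slack=7)
Line 3: ['chapter'] (min_width=7, slack=6)
Line 4: ['system', 'metal'] (min_width=12, slack=1)
Line 5: ['ant', 'silver'] (min_width=10, slack=3)
Line 6: ['were', 'knife'] (min_width=10, slack=3)
Line 7: ['fruit', 'one'] (min_width=9, slack=4)
Line 8: ['small', 'brick'] (min_width=11, slack=2)
Line 9: ['content', 'paper'] (min_width=13, slack=0)
Line 10: ['give'] (min_width=4, slack=9)

Answer: |bread memory |
|tomato       |
|chapter      |
|system metal |
|ant silver   |
|were knife   |
|fruit one    |
|small brick  |
|content paper|
|give         |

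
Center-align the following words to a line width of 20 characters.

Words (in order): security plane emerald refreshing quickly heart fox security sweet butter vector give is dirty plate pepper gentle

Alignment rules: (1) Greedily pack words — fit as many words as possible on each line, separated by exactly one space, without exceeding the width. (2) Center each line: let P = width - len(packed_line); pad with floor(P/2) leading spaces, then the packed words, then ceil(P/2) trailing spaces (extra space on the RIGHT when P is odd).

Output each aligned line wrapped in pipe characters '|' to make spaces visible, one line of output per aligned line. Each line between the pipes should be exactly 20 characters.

Answer: |   security plane   |
| emerald refreshing |
| quickly heart fox  |
|   security sweet   |
| butter vector give |
|   is dirty plate   |
|   pepper gentle    |

Derivation:
Line 1: ['security', 'plane'] (min_width=14, slack=6)
Line 2: ['emerald', 'refreshing'] (min_width=18, slack=2)
Line 3: ['quickly', 'heart', 'fox'] (min_width=17, slack=3)
Line 4: ['security', 'sweet'] (min_width=14, slack=6)
Line 5: ['butter', 'vector', 'give'] (min_width=18, slack=2)
Line 6: ['is', 'dirty', 'plate'] (min_width=14, slack=6)
Line 7: ['pepper', 'gentle'] (min_width=13, slack=7)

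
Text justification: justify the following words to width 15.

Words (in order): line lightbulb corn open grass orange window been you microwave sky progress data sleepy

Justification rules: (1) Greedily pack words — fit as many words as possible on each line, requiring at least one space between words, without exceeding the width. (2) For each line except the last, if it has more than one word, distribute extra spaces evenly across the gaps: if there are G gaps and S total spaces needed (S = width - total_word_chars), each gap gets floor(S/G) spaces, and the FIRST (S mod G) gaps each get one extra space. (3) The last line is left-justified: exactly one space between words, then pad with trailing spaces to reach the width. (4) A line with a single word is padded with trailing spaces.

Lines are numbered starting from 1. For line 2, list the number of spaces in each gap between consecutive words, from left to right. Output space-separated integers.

Line 1: ['line', 'lightbulb'] (min_width=14, slack=1)
Line 2: ['corn', 'open', 'grass'] (min_width=15, slack=0)
Line 3: ['orange', 'window'] (min_width=13, slack=2)
Line 4: ['been', 'you'] (min_width=8, slack=7)
Line 5: ['microwave', 'sky'] (min_width=13, slack=2)
Line 6: ['progress', 'data'] (min_width=13, slack=2)
Line 7: ['sleepy'] (min_width=6, slack=9)

Answer: 1 1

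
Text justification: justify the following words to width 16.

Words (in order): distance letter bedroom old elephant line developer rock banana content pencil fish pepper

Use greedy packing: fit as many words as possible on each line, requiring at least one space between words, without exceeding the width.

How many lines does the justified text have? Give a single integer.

Line 1: ['distance', 'letter'] (min_width=15, slack=1)
Line 2: ['bedroom', 'old'] (min_width=11, slack=5)
Line 3: ['elephant', 'line'] (min_width=13, slack=3)
Line 4: ['developer', 'rock'] (min_width=14, slack=2)
Line 5: ['banana', 'content'] (min_width=14, slack=2)
Line 6: ['pencil', 'fish'] (min_width=11, slack=5)
Line 7: ['pepper'] (min_width=6, slack=10)
Total lines: 7

Answer: 7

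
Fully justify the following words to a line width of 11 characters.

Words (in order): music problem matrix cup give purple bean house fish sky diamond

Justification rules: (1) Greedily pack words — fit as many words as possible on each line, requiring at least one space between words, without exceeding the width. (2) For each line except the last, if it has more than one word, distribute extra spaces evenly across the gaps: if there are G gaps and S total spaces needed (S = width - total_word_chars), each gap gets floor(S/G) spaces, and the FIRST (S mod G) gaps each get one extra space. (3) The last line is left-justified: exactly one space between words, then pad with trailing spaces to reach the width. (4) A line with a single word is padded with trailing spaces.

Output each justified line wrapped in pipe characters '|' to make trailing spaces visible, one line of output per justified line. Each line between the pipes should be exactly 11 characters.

Line 1: ['music'] (min_width=5, slack=6)
Line 2: ['problem'] (min_width=7, slack=4)
Line 3: ['matrix', 'cup'] (min_width=10, slack=1)
Line 4: ['give', 'purple'] (min_width=11, slack=0)
Line 5: ['bean', 'house'] (min_width=10, slack=1)
Line 6: ['fish', 'sky'] (min_width=8, slack=3)
Line 7: ['diamond'] (min_width=7, slack=4)

Answer: |music      |
|problem    |
|matrix  cup|
|give purple|
|bean  house|
|fish    sky|
|diamond    |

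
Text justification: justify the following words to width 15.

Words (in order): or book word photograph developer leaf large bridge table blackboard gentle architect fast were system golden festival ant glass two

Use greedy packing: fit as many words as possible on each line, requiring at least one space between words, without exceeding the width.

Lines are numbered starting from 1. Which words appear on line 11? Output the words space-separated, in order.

Answer: ant glass two

Derivation:
Line 1: ['or', 'book', 'word'] (min_width=12, slack=3)
Line 2: ['photograph'] (min_width=10, slack=5)
Line 3: ['developer', 'leaf'] (min_width=14, slack=1)
Line 4: ['large', 'bridge'] (min_width=12, slack=3)
Line 5: ['table'] (min_width=5, slack=10)
Line 6: ['blackboard'] (min_width=10, slack=5)
Line 7: ['gentle'] (min_width=6, slack=9)
Line 8: ['architect', 'fast'] (min_width=14, slack=1)
Line 9: ['were', 'system'] (min_width=11, slack=4)
Line 10: ['golden', 'festival'] (min_width=15, slack=0)
Line 11: ['ant', 'glass', 'two'] (min_width=13, slack=2)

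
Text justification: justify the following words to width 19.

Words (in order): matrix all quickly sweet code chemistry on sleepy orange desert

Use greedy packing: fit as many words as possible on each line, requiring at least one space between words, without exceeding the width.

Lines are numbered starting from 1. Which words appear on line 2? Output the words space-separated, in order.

Answer: sweet code

Derivation:
Line 1: ['matrix', 'all', 'quickly'] (min_width=18, slack=1)
Line 2: ['sweet', 'code'] (min_width=10, slack=9)
Line 3: ['chemistry', 'on', 'sleepy'] (min_width=19, slack=0)
Line 4: ['orange', 'desert'] (min_width=13, slack=6)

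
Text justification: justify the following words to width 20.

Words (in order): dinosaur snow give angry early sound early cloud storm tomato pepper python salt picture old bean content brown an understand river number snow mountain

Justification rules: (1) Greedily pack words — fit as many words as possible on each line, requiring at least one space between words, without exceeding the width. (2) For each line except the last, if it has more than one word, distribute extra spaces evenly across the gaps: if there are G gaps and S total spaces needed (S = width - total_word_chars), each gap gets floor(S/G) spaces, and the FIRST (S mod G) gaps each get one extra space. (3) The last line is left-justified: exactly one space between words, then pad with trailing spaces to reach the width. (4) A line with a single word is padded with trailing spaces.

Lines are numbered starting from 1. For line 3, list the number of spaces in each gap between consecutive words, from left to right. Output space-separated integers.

Answer: 3 2

Derivation:
Line 1: ['dinosaur', 'snow', 'give'] (min_width=18, slack=2)
Line 2: ['angry', 'early', 'sound'] (min_width=17, slack=3)
Line 3: ['early', 'cloud', 'storm'] (min_width=17, slack=3)
Line 4: ['tomato', 'pepper', 'python'] (min_width=20, slack=0)
Line 5: ['salt', 'picture', 'old'] (min_width=16, slack=4)
Line 6: ['bean', 'content', 'brown'] (min_width=18, slack=2)
Line 7: ['an', 'understand', 'river'] (min_width=19, slack=1)
Line 8: ['number', 'snow', 'mountain'] (min_width=20, slack=0)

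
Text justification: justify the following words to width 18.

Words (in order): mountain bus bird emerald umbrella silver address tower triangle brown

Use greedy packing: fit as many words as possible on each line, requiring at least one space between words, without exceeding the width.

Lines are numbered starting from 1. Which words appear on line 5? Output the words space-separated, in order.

Line 1: ['mountain', 'bus', 'bird'] (min_width=17, slack=1)
Line 2: ['emerald', 'umbrella'] (min_width=16, slack=2)
Line 3: ['silver', 'address'] (min_width=14, slack=4)
Line 4: ['tower', 'triangle'] (min_width=14, slack=4)
Line 5: ['brown'] (min_width=5, slack=13)

Answer: brown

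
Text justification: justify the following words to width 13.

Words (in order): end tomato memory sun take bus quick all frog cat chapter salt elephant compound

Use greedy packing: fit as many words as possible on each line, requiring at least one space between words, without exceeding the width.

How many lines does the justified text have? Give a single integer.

Line 1: ['end', 'tomato'] (min_width=10, slack=3)
Line 2: ['memory', 'sun'] (min_width=10, slack=3)
Line 3: ['take', 'bus'] (min_width=8, slack=5)
Line 4: ['quick', 'all'] (min_width=9, slack=4)
Line 5: ['frog', 'cat'] (min_width=8, slack=5)
Line 6: ['chapter', 'salt'] (min_width=12, slack=1)
Line 7: ['elephant'] (min_width=8, slack=5)
Line 8: ['compound'] (min_width=8, slack=5)
Total lines: 8

Answer: 8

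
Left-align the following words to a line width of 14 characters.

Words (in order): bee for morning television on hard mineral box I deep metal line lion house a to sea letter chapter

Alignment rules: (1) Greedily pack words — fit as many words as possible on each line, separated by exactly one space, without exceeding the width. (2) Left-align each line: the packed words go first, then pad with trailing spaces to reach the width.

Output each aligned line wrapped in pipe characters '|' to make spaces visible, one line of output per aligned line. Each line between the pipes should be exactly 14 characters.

Line 1: ['bee', 'for'] (min_width=7, slack=7)
Line 2: ['morning'] (min_width=7, slack=7)
Line 3: ['television', 'on'] (min_width=13, slack=1)
Line 4: ['hard', 'mineral'] (min_width=12, slack=2)
Line 5: ['box', 'I', 'deep'] (min_width=10, slack=4)
Line 6: ['metal', 'line'] (min_width=10, slack=4)
Line 7: ['lion', 'house', 'a'] (min_width=12, slack=2)
Line 8: ['to', 'sea', 'letter'] (min_width=13, slack=1)
Line 9: ['chapter'] (min_width=7, slack=7)

Answer: |bee for       |
|morning       |
|television on |
|hard mineral  |
|box I deep    |
|metal line    |
|lion house a  |
|to sea letter |
|chapter       |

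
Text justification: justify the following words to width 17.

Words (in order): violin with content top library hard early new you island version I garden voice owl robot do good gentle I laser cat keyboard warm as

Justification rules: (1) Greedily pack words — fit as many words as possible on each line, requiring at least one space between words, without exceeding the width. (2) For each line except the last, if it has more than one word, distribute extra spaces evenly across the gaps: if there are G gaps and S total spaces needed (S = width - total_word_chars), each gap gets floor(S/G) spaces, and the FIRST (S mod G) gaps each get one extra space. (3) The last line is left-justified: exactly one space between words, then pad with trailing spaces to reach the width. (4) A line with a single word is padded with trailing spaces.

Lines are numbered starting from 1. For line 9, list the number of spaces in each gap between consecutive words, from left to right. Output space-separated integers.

Answer: 1 1

Derivation:
Line 1: ['violin', 'with'] (min_width=11, slack=6)
Line 2: ['content', 'top'] (min_width=11, slack=6)
Line 3: ['library', 'hard'] (min_width=12, slack=5)
Line 4: ['early', 'new', 'you'] (min_width=13, slack=4)
Line 5: ['island', 'version', 'I'] (min_width=16, slack=1)
Line 6: ['garden', 'voice', 'owl'] (min_width=16, slack=1)
Line 7: ['robot', 'do', 'good'] (min_width=13, slack=4)
Line 8: ['gentle', 'I', 'laser'] (min_width=14, slack=3)
Line 9: ['cat', 'keyboard', 'warm'] (min_width=17, slack=0)
Line 10: ['as'] (min_width=2, slack=15)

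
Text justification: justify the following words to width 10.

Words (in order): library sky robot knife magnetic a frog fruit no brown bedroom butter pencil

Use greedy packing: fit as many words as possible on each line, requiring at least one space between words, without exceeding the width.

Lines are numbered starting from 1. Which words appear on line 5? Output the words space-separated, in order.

Answer: frog fruit

Derivation:
Line 1: ['library'] (min_width=7, slack=3)
Line 2: ['sky', 'robot'] (min_width=9, slack=1)
Line 3: ['knife'] (min_width=5, slack=5)
Line 4: ['magnetic', 'a'] (min_width=10, slack=0)
Line 5: ['frog', 'fruit'] (min_width=10, slack=0)
Line 6: ['no', 'brown'] (min_width=8, slack=2)
Line 7: ['bedroom'] (min_width=7, slack=3)
Line 8: ['butter'] (min_width=6, slack=4)
Line 9: ['pencil'] (min_width=6, slack=4)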